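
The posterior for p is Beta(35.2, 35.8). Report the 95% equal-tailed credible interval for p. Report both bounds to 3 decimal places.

[0.381, 0.611]

Posterior: Beta(35.2, 35.8).
Equal-tailed 95% interval: the 0.025 and 0.975 quantiles of Beta(35.2, 35.8).
Posterior mean ≈ 0.496, SD ≈ 0.059; a Normal approximation gives roughly [0.380, 0.611].
Exact: F⁻¹(0.025) = 0.381; F⁻¹(0.975) = 0.611.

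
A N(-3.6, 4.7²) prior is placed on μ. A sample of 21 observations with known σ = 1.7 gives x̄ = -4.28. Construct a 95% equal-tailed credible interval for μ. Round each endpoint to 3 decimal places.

[-5.001, -3.551]

Posterior precision = 1/4.7² + 21/1.7² = 0.0453 + 7.2664 = 7.3117, so posterior SD = 0.3698.
Posterior mean = (-3.6/4.7² + 21·-4.28/1.7²) / 7.3117 = -4.2758.
Interval: -4.2758 ± 1.960 × 0.3698 → [-5.001, -3.551].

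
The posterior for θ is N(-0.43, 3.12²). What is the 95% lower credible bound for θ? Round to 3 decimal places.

-5.562

Need L with P(θ ≥ L) = 0.95: L = -0.43 − z_{0.05}·3.12.
z = 1.645; L = -0.43 − 1.645 × 3.12 = -5.562.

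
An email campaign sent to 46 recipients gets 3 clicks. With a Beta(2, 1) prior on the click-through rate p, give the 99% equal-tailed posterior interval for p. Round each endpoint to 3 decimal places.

Posterior: Beta(2+3, 1+43) = Beta(5, 44).
Equal-tailed 99% interval: the 0.005 and 0.995 quantiles of Beta(5, 44).
Posterior mean ≈ 0.102, SD ≈ 0.043; a Normal approximation gives roughly [-0.008, 0.212].
Exact: F⁻¹(0.005) = 0.023; F⁻¹(0.995) = 0.240.

[0.023, 0.240]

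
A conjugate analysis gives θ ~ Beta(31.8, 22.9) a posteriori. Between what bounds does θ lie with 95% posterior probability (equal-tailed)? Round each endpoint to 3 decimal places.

Posterior: Beta(31.8, 22.9).
Equal-tailed 95% interval: the 0.025 and 0.975 quantiles of Beta(31.8, 22.9).
Posterior mean ≈ 0.581, SD ≈ 0.066; a Normal approximation gives roughly [0.452, 0.711].
Exact: F⁻¹(0.025) = 0.450; F⁻¹(0.975) = 0.708.

[0.450, 0.708]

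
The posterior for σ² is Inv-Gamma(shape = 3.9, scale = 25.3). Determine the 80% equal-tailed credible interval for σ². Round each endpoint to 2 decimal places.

[3.86, 15.08]

Inverse-Gamma(3.9, 25.3) quantiles: F⁻¹(0.1) and F⁻¹(0.9).
Equivalently, 1/σ² ~ Gamma(3.9, rate = 25.3); invert its 0.9 and 0.1 quantiles.
Posterior mean ≈ 8.72, SD ≈ 6.33; a Normal approximation gives roughly [0.61, 16.84].
Exact: lower = 3.86; upper = 15.08.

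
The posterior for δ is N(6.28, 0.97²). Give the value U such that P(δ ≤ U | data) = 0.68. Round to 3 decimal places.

Need U with P(δ ≤ U) = 0.68: U = 6.28 + z_{0.32}·0.97.
z = 0.468; U = 6.28 + 0.468 × 0.97 = 6.734.

6.734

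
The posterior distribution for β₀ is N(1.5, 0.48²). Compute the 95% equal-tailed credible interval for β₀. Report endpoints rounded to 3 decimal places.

The posterior is symmetric, so the 95% equal-tailed interval is β₀ = 1.5 ± z·0.48 with z = 1.960.
Half-width: 1.960 × 0.48 = 0.941.
1.5 − 0.941 = 0.559; 1.5 + 0.941 = 2.441.

[0.559, 2.441]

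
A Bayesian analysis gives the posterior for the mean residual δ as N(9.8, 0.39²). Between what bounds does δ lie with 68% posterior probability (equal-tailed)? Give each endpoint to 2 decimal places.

[9.41, 10.19]

The posterior is symmetric, so the 68% equal-tailed interval is δ = 9.8 ± z·0.39 with z = 0.994.
Half-width: 0.994 × 0.39 = 0.39.
9.8 − 0.39 = 9.41; 9.8 + 0.39 = 10.19.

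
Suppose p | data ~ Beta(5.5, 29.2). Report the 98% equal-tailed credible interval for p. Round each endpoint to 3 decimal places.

[0.047, 0.326]

Posterior: Beta(5.5, 29.2).
Equal-tailed 98% interval: the 0.01 and 0.99 quantiles of Beta(5.5, 29.2).
Posterior mean ≈ 0.159, SD ≈ 0.061; a Normal approximation gives roughly [0.016, 0.301].
Exact: F⁻¹(0.01) = 0.047; F⁻¹(0.99) = 0.326.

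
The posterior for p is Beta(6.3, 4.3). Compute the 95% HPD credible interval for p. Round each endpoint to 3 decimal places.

[0.315, 0.864]

The posterior is unimodal and skewed, so the HPD interval has equal density at both endpoints and is the shortest 95% interval.
Solving f(0.315) = f(0.864) with F(0.864) − F(0.315) = 0.95 gives [0.315, 0.864].
For comparison, the equal-tailed interval is [0.302, 0.853]; the HPD is narrower and shifted toward the mode.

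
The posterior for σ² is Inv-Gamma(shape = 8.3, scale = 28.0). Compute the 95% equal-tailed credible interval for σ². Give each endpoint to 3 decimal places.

[1.888, 7.671]

Inverse-Gamma(8.3, 28.0) quantiles: F⁻¹(0.025) and F⁻¹(0.975).
Equivalently, 1/σ² ~ Gamma(8.3, rate = 28.0); invert its 0.975 and 0.025 quantiles.
Posterior mean ≈ 3.836, SD ≈ 1.528; a Normal approximation gives roughly [0.841, 6.831].
Exact: lower = 1.888; upper = 7.671.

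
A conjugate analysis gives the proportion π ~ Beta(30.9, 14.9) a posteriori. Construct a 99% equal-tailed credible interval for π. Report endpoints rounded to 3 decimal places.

[0.488, 0.834]

Posterior: Beta(30.9, 14.9).
Equal-tailed 99% interval: the 0.005 and 0.995 quantiles of Beta(30.9, 14.9).
Posterior mean ≈ 0.675, SD ≈ 0.068; a Normal approximation gives roughly [0.498, 0.851].
Exact: F⁻¹(0.005) = 0.488; F⁻¹(0.995) = 0.834.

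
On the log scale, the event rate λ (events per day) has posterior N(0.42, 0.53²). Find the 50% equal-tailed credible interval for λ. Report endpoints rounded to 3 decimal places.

On the log scale the 50% interval is 0.42 ± 0.674 × 0.53 = [0.0625, 0.7775].
Exponentiate: [e^0.0625, e^0.7775] = [1.065, 2.176].

[1.065, 2.176]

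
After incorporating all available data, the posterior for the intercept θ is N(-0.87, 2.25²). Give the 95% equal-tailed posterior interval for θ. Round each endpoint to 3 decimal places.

The posterior is symmetric, so the 95% equal-tailed interval is θ = -0.87 ± z·2.25 with z = 1.960.
Half-width: 1.960 × 2.25 = 4.410.
-0.87 − 4.410 = -5.280; -0.87 + 4.410 = 3.540.

[-5.280, 3.540]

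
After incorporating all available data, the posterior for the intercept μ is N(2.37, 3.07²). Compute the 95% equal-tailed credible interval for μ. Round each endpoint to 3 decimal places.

The posterior is symmetric, so the 95% equal-tailed interval is μ = 2.37 ± z·3.07 with z = 1.960.
Half-width: 1.960 × 3.07 = 6.017.
2.37 − 6.017 = -3.647; 2.37 + 6.017 = 8.387.

[-3.647, 8.387]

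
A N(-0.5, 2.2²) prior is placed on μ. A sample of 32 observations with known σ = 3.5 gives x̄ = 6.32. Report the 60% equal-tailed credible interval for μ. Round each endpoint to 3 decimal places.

[5.319, 6.321]

Posterior precision = 1/2.2² + 32/3.5² = 0.2066 + 2.6122 = 2.8189, so posterior SD = 0.5956.
Posterior mean = (-0.5/2.2² + 32·6.32/3.5²) / 2.8189 = 5.8201.
Interval: 5.8201 ± 0.842 × 0.5956 → [5.319, 6.321].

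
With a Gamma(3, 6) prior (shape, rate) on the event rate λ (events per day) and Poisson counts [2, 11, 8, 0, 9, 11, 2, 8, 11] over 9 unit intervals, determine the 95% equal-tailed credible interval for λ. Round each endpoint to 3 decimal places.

[3.344, 5.448]

Posterior: Gamma(3+62, 6+9) = Gamma(65, 15) (shape, rate).
Equal-tailed 95% interval: Gamma(65, 15) quantiles at 0.025 and 0.975.
Posterior mean ≈ 4.333, SD ≈ 0.537; a Normal approximation gives roughly [3.280, 5.387].
Exact: lower = 3.344; upper = 5.448.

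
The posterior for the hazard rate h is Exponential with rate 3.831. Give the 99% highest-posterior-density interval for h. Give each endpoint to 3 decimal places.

[0.000, 1.202]

The exponential density is strictly decreasing on [0, ∞), so the HPD interval is anchored at 0: [0, q] with P(h ≤ q) = 0.99.
q = −ln(1 − 0.99) / 3.831 = 4.6052 / 3.831 = 1.202.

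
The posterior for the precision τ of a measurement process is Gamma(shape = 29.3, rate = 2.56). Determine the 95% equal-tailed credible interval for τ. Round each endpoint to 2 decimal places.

[7.68, 15.95]

Posterior: Gamma(shape 29.3, rate 2.56).
Equal-tailed 95% interval: Gamma(29.3, 2.56) quantiles at 0.025 and 0.975.
Posterior mean ≈ 11.45, SD ≈ 2.11; a Normal approximation gives roughly [7.30, 15.59].
Exact: lower = 7.68; upper = 15.95.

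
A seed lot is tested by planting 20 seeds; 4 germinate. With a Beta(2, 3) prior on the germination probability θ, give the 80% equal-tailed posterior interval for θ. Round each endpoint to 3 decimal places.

Posterior: Beta(2+4, 3+16) = Beta(6, 19).
Equal-tailed 80% interval: the 0.1 and 0.9 quantiles of Beta(6, 19).
Posterior mean ≈ 0.240, SD ≈ 0.084; a Normal approximation gives roughly [0.133, 0.347].
Exact: F⁻¹(0.1) = 0.137; F⁻¹(0.9) = 0.352.

[0.137, 0.352]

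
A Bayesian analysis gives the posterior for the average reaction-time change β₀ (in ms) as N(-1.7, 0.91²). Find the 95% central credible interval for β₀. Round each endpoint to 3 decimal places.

The posterior is symmetric, so the 95% equal-tailed interval is β₀ = -1.7 ± z·0.91 with z = 1.960.
Half-width: 1.960 × 0.91 = 1.784.
-1.7 − 1.784 = -3.484; -1.7 + 1.784 = 0.084.

[-3.484, 0.084]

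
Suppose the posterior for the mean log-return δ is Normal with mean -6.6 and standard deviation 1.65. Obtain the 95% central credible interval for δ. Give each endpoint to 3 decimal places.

The posterior is symmetric, so the 95% equal-tailed interval is δ = -6.6 ± z·1.65 with z = 1.960.
Half-width: 1.960 × 1.65 = 3.234.
-6.6 − 3.234 = -9.834; -6.6 + 3.234 = -3.366.

[-9.834, -3.366]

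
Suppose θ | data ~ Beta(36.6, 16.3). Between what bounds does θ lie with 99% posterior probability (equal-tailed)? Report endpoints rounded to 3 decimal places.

Posterior: Beta(36.6, 16.3).
Equal-tailed 99% interval: the 0.005 and 0.995 quantiles of Beta(36.6, 16.3).
Posterior mean ≈ 0.692, SD ≈ 0.063; a Normal approximation gives roughly [0.530, 0.854].
Exact: F⁻¹(0.005) = 0.519; F⁻¹(0.995) = 0.838.

[0.519, 0.838]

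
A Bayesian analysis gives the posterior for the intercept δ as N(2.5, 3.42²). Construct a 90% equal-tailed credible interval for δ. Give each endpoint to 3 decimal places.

[-3.125, 8.125]

The posterior is symmetric, so the 90% equal-tailed interval is δ = 2.5 ± z·3.42 with z = 1.645.
Half-width: 1.645 × 3.42 = 5.625.
2.5 − 5.625 = -3.125; 2.5 + 5.625 = 8.125.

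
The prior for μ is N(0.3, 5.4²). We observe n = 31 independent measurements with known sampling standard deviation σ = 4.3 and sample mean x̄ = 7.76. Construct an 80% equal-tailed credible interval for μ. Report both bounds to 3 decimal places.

[6.631, 8.590]

Posterior precision = 1/5.4² + 31/4.3² = 0.0343 + 1.6766 = 1.7109, so posterior SD = 0.7645.
Posterior mean = (0.3/5.4² + 31·7.76/4.3²) / 1.7109 = 7.6105.
Interval: 7.6105 ± 1.282 × 0.7645 → [6.631, 8.590].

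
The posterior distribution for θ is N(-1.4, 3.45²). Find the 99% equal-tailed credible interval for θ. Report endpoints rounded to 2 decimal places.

[-10.29, 7.49]

The posterior is symmetric, so the 99% equal-tailed interval is θ = -1.4 ± z·3.45 with z = 2.576.
Half-width: 2.576 × 3.45 = 8.89.
-1.4 − 8.89 = -10.29; -1.4 + 8.89 = 7.49.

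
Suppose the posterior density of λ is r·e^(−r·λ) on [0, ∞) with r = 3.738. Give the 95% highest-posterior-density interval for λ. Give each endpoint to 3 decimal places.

[0.000, 0.801]

The exponential density is strictly decreasing on [0, ∞), so the HPD interval is anchored at 0: [0, q] with P(λ ≤ q) = 0.95.
q = −ln(1 − 0.95) / 3.738 = 2.9957 / 3.738 = 0.801.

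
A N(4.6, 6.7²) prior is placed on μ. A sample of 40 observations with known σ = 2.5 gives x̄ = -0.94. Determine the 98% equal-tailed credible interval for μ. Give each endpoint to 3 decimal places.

[-1.839, -0.003]

Posterior precision = 1/6.7² + 40/2.5² = 0.0223 + 6.4000 = 6.4223, so posterior SD = 0.3946.
Posterior mean = (4.6/6.7² + 40·-0.94/2.5²) / 6.4223 = -0.9208.
Interval: -0.9208 ± 2.326 × 0.3946 → [-1.839, -0.003].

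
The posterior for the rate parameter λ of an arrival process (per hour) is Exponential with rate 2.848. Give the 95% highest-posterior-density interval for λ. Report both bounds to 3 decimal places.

The exponential density is strictly decreasing on [0, ∞), so the HPD interval is anchored at 0: [0, q] with P(λ ≤ q) = 0.95.
q = −ln(1 − 0.95) / 2.848 = 2.9957 / 2.848 = 1.052.

[0.000, 1.052]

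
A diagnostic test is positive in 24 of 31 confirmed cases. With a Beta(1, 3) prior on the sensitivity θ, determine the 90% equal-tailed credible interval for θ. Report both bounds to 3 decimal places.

[0.584, 0.831]

Posterior: Beta(1+24, 3+7) = Beta(25, 10).
Equal-tailed 90% interval: the 0.05 and 0.95 quantiles of Beta(25, 10).
Posterior mean ≈ 0.714, SD ≈ 0.075; a Normal approximation gives roughly [0.590, 0.838].
Exact: F⁻¹(0.05) = 0.584; F⁻¹(0.95) = 0.831.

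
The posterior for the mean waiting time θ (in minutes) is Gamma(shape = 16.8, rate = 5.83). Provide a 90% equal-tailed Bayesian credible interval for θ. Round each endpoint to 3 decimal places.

Posterior: Gamma(shape 16.8, rate 5.83).
Equal-tailed 90% interval: Gamma(16.8, 5.83) quantiles at 0.05 and 0.95.
Posterior mean ≈ 2.882, SD ≈ 0.703; a Normal approximation gives roughly [1.725, 4.038].
Exact: lower = 1.831; upper = 4.127.

[1.831, 4.127]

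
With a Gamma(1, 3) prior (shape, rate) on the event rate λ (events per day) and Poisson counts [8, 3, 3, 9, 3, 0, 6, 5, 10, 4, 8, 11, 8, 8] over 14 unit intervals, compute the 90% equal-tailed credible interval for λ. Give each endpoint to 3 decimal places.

[4.250, 6.052]

Posterior: Gamma(1+86, 3+14) = Gamma(87, 17) (shape, rate).
Equal-tailed 90% interval: Gamma(87, 17) quantiles at 0.05 and 0.95.
Posterior mean ≈ 5.118, SD ≈ 0.549; a Normal approximation gives roughly [4.215, 6.020].
Exact: lower = 4.250; upper = 6.052.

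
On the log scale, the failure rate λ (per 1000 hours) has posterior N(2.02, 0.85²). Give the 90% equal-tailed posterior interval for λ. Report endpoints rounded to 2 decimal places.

[1.86, 30.51]

On the log scale the 90% interval is 2.02 ± 1.645 × 0.85 = [0.6219, 3.4181].
Exponentiate: [e^0.6219, e^3.4181] = [1.86, 30.51].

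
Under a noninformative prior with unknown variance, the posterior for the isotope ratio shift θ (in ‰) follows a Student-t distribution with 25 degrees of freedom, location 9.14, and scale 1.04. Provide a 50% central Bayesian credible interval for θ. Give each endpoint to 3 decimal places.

[8.428, 9.852]

The t_25 distribution is symmetric; the 50% interval is 9.14 ± t·1.04 with t_{0.75,25} = 0.684.
Half-width: 0.684 × 1.04 = 0.712.
9.14 − 0.712 = 8.428; 9.14 + 0.712 = 9.852.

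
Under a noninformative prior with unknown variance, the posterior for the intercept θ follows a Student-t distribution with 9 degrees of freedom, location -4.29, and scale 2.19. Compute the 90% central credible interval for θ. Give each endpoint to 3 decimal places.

[-8.305, -0.275]

The t_9 distribution is symmetric; the 90% interval is -4.29 ± t·2.19 with t_{0.95,9} = 1.833.
Half-width: 1.833 × 2.19 = 4.015.
-4.29 − 4.015 = -8.305; -4.29 + 4.015 = -0.275.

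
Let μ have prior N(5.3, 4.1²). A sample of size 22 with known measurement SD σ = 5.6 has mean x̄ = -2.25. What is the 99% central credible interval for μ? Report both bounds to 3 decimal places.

Posterior precision = 1/4.1² + 22/5.6² = 0.0595 + 0.7015 = 0.7610, so posterior SD = 1.1463.
Posterior mean = (5.3/4.1² + 22·-2.25/5.6²) / 0.7610 = -1.6598.
Interval: -1.6598 ± 2.576 × 1.1463 → [-4.613, 1.293].

[-4.613, 1.293]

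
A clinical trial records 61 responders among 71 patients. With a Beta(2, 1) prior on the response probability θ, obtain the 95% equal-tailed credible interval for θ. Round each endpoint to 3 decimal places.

[0.762, 0.922]

Posterior: Beta(2+61, 1+10) = Beta(63, 11).
Equal-tailed 95% interval: the 0.025 and 0.975 quantiles of Beta(63, 11).
Posterior mean ≈ 0.851, SD ≈ 0.041; a Normal approximation gives roughly [0.771, 0.932].
Exact: F⁻¹(0.025) = 0.762; F⁻¹(0.975) = 0.922.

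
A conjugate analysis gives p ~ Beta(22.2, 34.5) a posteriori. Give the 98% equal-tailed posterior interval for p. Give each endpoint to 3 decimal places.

Posterior: Beta(22.2, 34.5).
Equal-tailed 98% interval: the 0.01 and 0.99 quantiles of Beta(22.2, 34.5).
Posterior mean ≈ 0.392, SD ≈ 0.064; a Normal approximation gives roughly [0.242, 0.541].
Exact: F⁻¹(0.01) = 0.249; F⁻¹(0.99) = 0.545.

[0.249, 0.545]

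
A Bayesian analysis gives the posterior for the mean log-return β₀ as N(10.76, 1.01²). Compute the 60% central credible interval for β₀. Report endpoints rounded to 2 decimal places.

The posterior is symmetric, so the 60% equal-tailed interval is β₀ = 10.76 ± z·1.01 with z = 0.842.
Half-width: 0.842 × 1.01 = 0.85.
10.76 − 0.85 = 9.91; 10.76 + 0.85 = 11.61.

[9.91, 11.61]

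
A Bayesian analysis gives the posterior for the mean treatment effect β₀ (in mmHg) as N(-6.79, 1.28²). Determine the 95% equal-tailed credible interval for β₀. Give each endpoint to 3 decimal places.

The posterior is symmetric, so the 95% equal-tailed interval is β₀ = -6.79 ± z·1.28 with z = 1.960.
Half-width: 1.960 × 1.28 = 2.509.
-6.79 − 2.509 = -9.299; -6.79 + 2.509 = -4.281.

[-9.299, -4.281]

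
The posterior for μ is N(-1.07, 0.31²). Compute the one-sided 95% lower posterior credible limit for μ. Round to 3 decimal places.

Need L with P(μ ≥ L) = 0.95: L = -1.07 − z_{0.05}·0.31.
z = 1.645; L = -1.07 − 1.645 × 0.31 = -1.580.

-1.580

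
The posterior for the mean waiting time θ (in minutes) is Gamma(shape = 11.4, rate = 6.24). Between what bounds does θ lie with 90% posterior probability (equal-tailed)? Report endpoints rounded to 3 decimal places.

Posterior: Gamma(shape 11.4, rate 6.24).
Equal-tailed 90% interval: Gamma(11.4, 6.24) quantiles at 0.05 and 0.95.
Posterior mean ≈ 1.827, SD ≈ 0.541; a Normal approximation gives roughly [0.937, 2.717].
Exact: lower = 1.037; upper = 2.798.

[1.037, 2.798]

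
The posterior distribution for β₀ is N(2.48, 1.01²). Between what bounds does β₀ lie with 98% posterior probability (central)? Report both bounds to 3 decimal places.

[0.130, 4.830]

The posterior is symmetric, so the 98% equal-tailed interval is β₀ = 2.48 ± z·1.01 with z = 2.326.
Half-width: 2.326 × 1.01 = 2.350.
2.48 − 2.350 = 0.130; 2.48 + 2.350 = 4.830.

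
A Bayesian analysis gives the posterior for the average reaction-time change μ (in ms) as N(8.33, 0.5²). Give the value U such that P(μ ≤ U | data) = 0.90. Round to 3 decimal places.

Need U with P(μ ≤ U) = 0.90: U = 8.33 + z_{0.1}·0.5.
z = 1.282; U = 8.33 + 1.282 × 0.5 = 8.971.

8.971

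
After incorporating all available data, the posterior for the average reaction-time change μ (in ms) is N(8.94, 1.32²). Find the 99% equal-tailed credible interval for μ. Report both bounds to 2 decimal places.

The posterior is symmetric, so the 99% equal-tailed interval is μ = 8.94 ± z·1.32 with z = 2.576.
Half-width: 2.576 × 1.32 = 3.40.
8.94 − 3.40 = 5.54; 8.94 + 3.40 = 12.34.

[5.54, 12.34]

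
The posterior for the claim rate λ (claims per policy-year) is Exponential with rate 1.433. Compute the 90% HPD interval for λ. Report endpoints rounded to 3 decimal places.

The exponential density is strictly decreasing on [0, ∞), so the HPD interval is anchored at 0: [0, q] with P(λ ≤ q) = 0.90.
q = −ln(1 − 0.90) / 1.433 = 2.3026 / 1.433 = 1.607.

[0.000, 1.607]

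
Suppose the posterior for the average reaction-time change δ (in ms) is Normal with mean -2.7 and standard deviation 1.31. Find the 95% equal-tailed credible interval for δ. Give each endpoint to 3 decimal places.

The posterior is symmetric, so the 95% equal-tailed interval is δ = -2.7 ± z·1.31 with z = 1.960.
Half-width: 1.960 × 1.31 = 2.568.
-2.7 − 2.568 = -5.268; -2.7 + 2.568 = -0.132.

[-5.268, -0.132]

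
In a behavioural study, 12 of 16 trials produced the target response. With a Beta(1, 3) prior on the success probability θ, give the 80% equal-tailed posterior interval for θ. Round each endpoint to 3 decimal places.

Posterior: Beta(1+12, 3+4) = Beta(13, 7).
Equal-tailed 80% interval: the 0.1 and 0.9 quantiles of Beta(13, 7).
Posterior mean ≈ 0.650, SD ≈ 0.104; a Normal approximation gives roughly [0.517, 0.783].
Exact: F⁻¹(0.1) = 0.511; F⁻¹(0.9) = 0.782.

[0.511, 0.782]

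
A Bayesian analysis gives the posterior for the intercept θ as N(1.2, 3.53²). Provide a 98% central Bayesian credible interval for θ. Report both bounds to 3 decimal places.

The posterior is symmetric, so the 98% equal-tailed interval is θ = 1.2 ± z·3.53 with z = 2.326.
Half-width: 2.326 × 3.53 = 8.212.
1.2 − 8.212 = -7.012; 1.2 + 8.212 = 9.412.

[-7.012, 9.412]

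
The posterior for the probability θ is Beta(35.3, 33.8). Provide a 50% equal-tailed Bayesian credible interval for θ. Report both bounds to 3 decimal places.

Posterior: Beta(35.3, 33.8).
Equal-tailed 50% interval: the 0.25 and 0.75 quantiles of Beta(35.3, 33.8).
Posterior mean ≈ 0.511, SD ≈ 0.060; a Normal approximation gives roughly [0.471, 0.551].
Exact: F⁻¹(0.25) = 0.470; F⁻¹(0.75) = 0.552.

[0.470, 0.552]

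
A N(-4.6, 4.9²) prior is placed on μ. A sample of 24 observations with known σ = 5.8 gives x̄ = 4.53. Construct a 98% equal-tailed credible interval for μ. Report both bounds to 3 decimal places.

[1.349, 6.704]

Posterior precision = 1/4.9² + 24/5.8² = 0.0416 + 0.7134 = 0.7551, so posterior SD = 1.1508.
Posterior mean = (-4.6/4.9² + 24·4.53/5.8²) / 0.7551 = 4.0264.
Interval: 4.0264 ± 2.326 × 1.1508 → [1.349, 6.704].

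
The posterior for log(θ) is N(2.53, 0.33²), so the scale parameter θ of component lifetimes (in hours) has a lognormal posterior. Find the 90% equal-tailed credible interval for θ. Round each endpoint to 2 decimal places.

[7.30, 21.60]

On the log scale the 90% interval is 2.53 ± 1.645 × 0.33 = [1.9872, 3.0728].
Exponentiate: [e^1.9872, e^3.0728] = [7.30, 21.60].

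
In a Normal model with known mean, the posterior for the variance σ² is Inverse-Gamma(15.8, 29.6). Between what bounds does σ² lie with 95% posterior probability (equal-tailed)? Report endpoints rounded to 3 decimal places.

Inverse-Gamma(15.8, 29.6) quantiles: F⁻¹(0.025) and F⁻¹(0.975).
Equivalently, 1/σ² ~ Gamma(15.8, rate = 29.6); invert its 0.975 and 0.025 quantiles.
Posterior mean ≈ 2.000, SD ≈ 0.538; a Normal approximation gives roughly [0.945, 3.055].
Exact: lower = 1.209; upper = 3.291.

[1.209, 3.291]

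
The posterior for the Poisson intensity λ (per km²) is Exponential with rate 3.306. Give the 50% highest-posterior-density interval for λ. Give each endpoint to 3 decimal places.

The exponential density is strictly decreasing on [0, ∞), so the HPD interval is anchored at 0: [0, q] with P(λ ≤ q) = 0.50.
q = −ln(1 − 0.50) / 3.306 = 0.6931 / 3.306 = 0.210.

[0.000, 0.210]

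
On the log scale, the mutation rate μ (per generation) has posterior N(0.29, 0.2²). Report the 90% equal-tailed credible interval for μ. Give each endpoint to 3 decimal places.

[0.962, 1.857]

On the log scale the 90% interval is 0.29 ± 1.645 × 0.2 = [-0.0390, 0.6190].
Exponentiate: [e^-0.0390, e^0.6190] = [0.962, 1.857].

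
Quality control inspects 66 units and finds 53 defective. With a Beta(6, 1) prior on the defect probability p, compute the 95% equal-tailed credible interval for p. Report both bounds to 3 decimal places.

[0.711, 0.889]

Posterior: Beta(6+53, 1+13) = Beta(59, 14).
Equal-tailed 95% interval: the 0.025 and 0.975 quantiles of Beta(59, 14).
Posterior mean ≈ 0.808, SD ≈ 0.046; a Normal approximation gives roughly [0.719, 0.898].
Exact: F⁻¹(0.025) = 0.711; F⁻¹(0.975) = 0.889.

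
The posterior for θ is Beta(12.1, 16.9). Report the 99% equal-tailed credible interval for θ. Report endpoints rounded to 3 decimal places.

Posterior: Beta(12.1, 16.9).
Equal-tailed 99% interval: the 0.005 and 0.995 quantiles of Beta(12.1, 16.9).
Posterior mean ≈ 0.417, SD ≈ 0.090; a Normal approximation gives roughly [0.185, 0.649].
Exact: F⁻¹(0.005) = 0.203; F⁻¹(0.995) = 0.652.

[0.203, 0.652]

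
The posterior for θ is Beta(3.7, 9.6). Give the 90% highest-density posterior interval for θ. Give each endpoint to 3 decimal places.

[0.084, 0.464]

The posterior is unimodal and skewed, so the HPD interval has equal density at both endpoints and is the shortest 90% interval.
Solving f(0.084) = f(0.464) with F(0.464) − F(0.084) = 0.90 gives [0.084, 0.464].
For comparison, the equal-tailed interval is [0.104, 0.492]; the HPD is narrower and shifted toward the mode.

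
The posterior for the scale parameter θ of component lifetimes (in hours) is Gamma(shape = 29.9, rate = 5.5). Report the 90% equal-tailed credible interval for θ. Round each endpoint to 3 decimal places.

Posterior: Gamma(shape 29.9, rate 5.5).
Equal-tailed 90% interval: Gamma(29.9, 5.5) quantiles at 0.05 and 0.95.
Posterior mean ≈ 5.436, SD ≈ 0.994; a Normal approximation gives roughly [3.801, 7.072].
Exact: lower = 3.911; upper = 7.168.

[3.911, 7.168]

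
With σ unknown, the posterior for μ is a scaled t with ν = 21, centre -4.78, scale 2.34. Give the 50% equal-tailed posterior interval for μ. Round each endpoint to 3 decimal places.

The t_21 distribution is symmetric; the 50% interval is -4.78 ± t·2.34 with t_{0.75,21} = 0.686.
Half-width: 0.686 × 2.34 = 1.606.
-4.78 − 1.606 = -6.386; -4.78 + 1.606 = -3.174.

[-6.386, -3.174]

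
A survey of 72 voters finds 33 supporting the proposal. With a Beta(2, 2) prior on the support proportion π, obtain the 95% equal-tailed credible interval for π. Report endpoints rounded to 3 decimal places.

[0.351, 0.573]

Posterior: Beta(2+33, 2+39) = Beta(35, 41).
Equal-tailed 95% interval: the 0.025 and 0.975 quantiles of Beta(35, 41).
Posterior mean ≈ 0.461, SD ≈ 0.057; a Normal approximation gives roughly [0.349, 0.572].
Exact: F⁻¹(0.025) = 0.351; F⁻¹(0.975) = 0.573.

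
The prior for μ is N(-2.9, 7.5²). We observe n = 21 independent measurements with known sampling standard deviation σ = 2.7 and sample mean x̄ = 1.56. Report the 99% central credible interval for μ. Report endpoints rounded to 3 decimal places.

Posterior precision = 1/7.5² + 21/2.7² = 0.0178 + 2.8807 = 2.8984, so posterior SD = 0.5874.
Posterior mean = (-2.9/7.5² + 21·1.56/2.7²) / 2.8984 = 1.5326.
Interval: 1.5326 ± 2.576 × 0.5874 → [0.020, 3.046].

[0.020, 3.046]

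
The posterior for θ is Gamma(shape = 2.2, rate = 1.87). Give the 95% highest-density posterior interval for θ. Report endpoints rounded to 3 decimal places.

[0.041, 2.728]

The posterior is unimodal and skewed, so the HPD interval has equal density at both endpoints and is the shortest 95% interval.
Solving f(0.041) = f(2.728) with F(2.728) − F(0.041) = 0.95 gives [0.041, 2.728].
For comparison, the equal-tailed interval is [0.164, 3.163]; the HPD is narrower and shifted toward the mode.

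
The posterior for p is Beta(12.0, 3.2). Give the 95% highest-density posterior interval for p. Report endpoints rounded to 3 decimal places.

The posterior is unimodal and skewed, so the HPD interval has equal density at both endpoints and is the shortest 95% interval.
Solving f(0.591) = f(0.965) with F(0.965) − F(0.591) = 0.95 gives [0.591, 0.965].
For comparison, the equal-tailed interval is [0.560, 0.947]; the HPD is narrower and shifted toward the mode.

[0.591, 0.965]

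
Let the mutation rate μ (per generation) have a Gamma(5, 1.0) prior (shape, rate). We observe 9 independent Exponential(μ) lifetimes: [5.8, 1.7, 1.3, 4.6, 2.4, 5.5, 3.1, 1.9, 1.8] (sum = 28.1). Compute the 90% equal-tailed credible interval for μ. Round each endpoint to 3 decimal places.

Posterior: Gamma(5+9, 1.0+28.1) = Gamma(14, 29.1) (shape, rate).
Equal-tailed 90% interval: Gamma(14, 29.1) quantiles at 0.05 and 0.95.
Posterior mean ≈ 0.481, SD ≈ 0.129; a Normal approximation gives roughly [0.270, 0.693].
Exact: lower = 0.291; upper = 0.710.

[0.291, 0.710]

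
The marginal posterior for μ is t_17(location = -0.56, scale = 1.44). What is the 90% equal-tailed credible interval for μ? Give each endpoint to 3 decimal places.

[-3.065, 1.945]

The t_17 distribution is symmetric; the 90% interval is -0.56 ± t·1.44 with t_{0.95,17} = 1.740.
Half-width: 1.740 × 1.44 = 2.505.
-0.56 − 2.505 = -3.065; -0.56 + 2.505 = 1.945.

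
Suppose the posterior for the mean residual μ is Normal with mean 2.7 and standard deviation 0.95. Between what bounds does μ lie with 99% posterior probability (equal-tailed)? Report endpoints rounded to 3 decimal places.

The posterior is symmetric, so the 99% equal-tailed interval is μ = 2.7 ± z·0.95 with z = 2.576.
Half-width: 2.576 × 0.95 = 2.447.
2.7 − 2.447 = 0.253; 2.7 + 2.447 = 5.147.

[0.253, 5.147]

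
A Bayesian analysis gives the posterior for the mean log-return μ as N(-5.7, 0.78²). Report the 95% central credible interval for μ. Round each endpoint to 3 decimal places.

[-7.229, -4.171]

The posterior is symmetric, so the 95% equal-tailed interval is μ = -5.7 ± z·0.78 with z = 1.960.
Half-width: 1.960 × 0.78 = 1.529.
-5.7 − 1.529 = -7.229; -5.7 + 1.529 = -4.171.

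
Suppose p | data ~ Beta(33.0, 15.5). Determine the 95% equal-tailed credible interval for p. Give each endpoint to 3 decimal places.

Posterior: Beta(33.0, 15.5).
Equal-tailed 95% interval: the 0.025 and 0.975 quantiles of Beta(33.0, 15.5).
Posterior mean ≈ 0.680, SD ≈ 0.066; a Normal approximation gives roughly [0.551, 0.810].
Exact: F⁻¹(0.025) = 0.544; F⁻¹(0.975) = 0.803.

[0.544, 0.803]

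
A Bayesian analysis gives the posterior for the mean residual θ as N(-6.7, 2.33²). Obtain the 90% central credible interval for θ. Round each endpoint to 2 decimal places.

The posterior is symmetric, so the 90% equal-tailed interval is θ = -6.7 ± z·2.33 with z = 1.645.
Half-width: 1.645 × 2.33 = 3.83.
-6.7 − 3.83 = -10.53; -6.7 + 3.83 = -2.87.

[-10.53, -2.87]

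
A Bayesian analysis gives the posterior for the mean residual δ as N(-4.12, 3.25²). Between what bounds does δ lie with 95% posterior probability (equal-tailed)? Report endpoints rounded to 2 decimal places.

[-10.49, 2.25]

The posterior is symmetric, so the 95% equal-tailed interval is δ = -4.12 ± z·3.25 with z = 1.960.
Half-width: 1.960 × 3.25 = 6.37.
-4.12 − 6.37 = -10.49; -4.12 + 6.37 = 2.25.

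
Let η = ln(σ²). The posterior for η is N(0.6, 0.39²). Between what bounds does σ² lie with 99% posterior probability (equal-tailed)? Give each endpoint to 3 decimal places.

On the log scale the 99% interval is 0.6 ± 2.576 × 0.39 = [-0.4046, 1.6046].
Exponentiate: [e^-0.4046, e^1.6046] = [0.667, 4.976].

[0.667, 4.976]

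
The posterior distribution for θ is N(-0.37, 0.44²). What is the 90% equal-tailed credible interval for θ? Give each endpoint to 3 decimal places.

The posterior is symmetric, so the 90% equal-tailed interval is θ = -0.37 ± z·0.44 with z = 1.645.
Half-width: 1.645 × 0.44 = 0.724.
-0.37 − 0.724 = -1.094; -0.37 + 0.724 = 0.354.

[-1.094, 0.354]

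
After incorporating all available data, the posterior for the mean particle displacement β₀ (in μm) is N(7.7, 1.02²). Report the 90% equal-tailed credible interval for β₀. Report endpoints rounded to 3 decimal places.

The posterior is symmetric, so the 90% equal-tailed interval is β₀ = 7.7 ± z·1.02 with z = 1.645.
Half-width: 1.645 × 1.02 = 1.678.
7.7 − 1.678 = 6.022; 7.7 + 1.678 = 9.378.

[6.022, 9.378]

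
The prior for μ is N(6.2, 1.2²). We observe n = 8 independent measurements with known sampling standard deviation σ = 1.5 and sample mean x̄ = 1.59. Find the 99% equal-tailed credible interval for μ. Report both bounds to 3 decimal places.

[1.094, 3.593]

Posterior precision = 1/1.2² + 8/1.5² = 0.6944 + 3.5556 = 4.2500, so posterior SD = 0.4851.
Posterior mean = (6.2/1.2² + 8·1.59/1.5²) / 4.2500 = 2.3433.
Interval: 2.3433 ± 2.576 × 0.4851 → [1.094, 3.593].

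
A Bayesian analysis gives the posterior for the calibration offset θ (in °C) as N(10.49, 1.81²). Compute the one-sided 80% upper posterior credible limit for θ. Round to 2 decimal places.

12.01

Need U with P(θ ≤ U) = 0.80: U = 10.49 + z_{0.2}·1.81.
z = 0.842; U = 10.49 + 0.842 × 1.81 = 12.01.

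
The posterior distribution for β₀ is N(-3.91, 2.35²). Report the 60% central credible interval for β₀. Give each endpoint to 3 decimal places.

[-5.888, -1.932]

The posterior is symmetric, so the 60% equal-tailed interval is β₀ = -3.91 ± z·2.35 with z = 0.842.
Half-width: 0.842 × 2.35 = 1.978.
-3.91 − 1.978 = -5.888; -3.91 + 1.978 = -1.932.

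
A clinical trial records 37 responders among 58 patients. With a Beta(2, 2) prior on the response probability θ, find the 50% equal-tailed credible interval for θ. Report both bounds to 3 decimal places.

Posterior: Beta(2+37, 2+21) = Beta(39, 23).
Equal-tailed 50% interval: the 0.25 and 0.75 quantiles of Beta(39, 23).
Posterior mean ≈ 0.629, SD ≈ 0.061; a Normal approximation gives roughly [0.588, 0.670].
Exact: F⁻¹(0.25) = 0.588; F⁻¹(0.75) = 0.671.

[0.588, 0.671]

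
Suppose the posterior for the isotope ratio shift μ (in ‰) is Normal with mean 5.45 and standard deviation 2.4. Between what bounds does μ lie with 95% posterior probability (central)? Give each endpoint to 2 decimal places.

[0.75, 10.15]

The posterior is symmetric, so the 95% equal-tailed interval is μ = 5.45 ± z·2.4 with z = 1.960.
Half-width: 1.960 × 2.4 = 4.70.
5.45 − 4.70 = 0.75; 5.45 + 4.70 = 10.15.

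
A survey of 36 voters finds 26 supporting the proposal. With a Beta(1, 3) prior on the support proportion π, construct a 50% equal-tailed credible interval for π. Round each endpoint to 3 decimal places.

[0.627, 0.727]

Posterior: Beta(1+26, 3+10) = Beta(27, 13).
Equal-tailed 50% interval: the 0.25 and 0.75 quantiles of Beta(27, 13).
Posterior mean ≈ 0.675, SD ≈ 0.073; a Normal approximation gives roughly [0.626, 0.724].
Exact: F⁻¹(0.25) = 0.627; F⁻¹(0.75) = 0.727.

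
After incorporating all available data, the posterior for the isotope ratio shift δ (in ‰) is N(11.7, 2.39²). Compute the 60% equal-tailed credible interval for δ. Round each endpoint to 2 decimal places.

The posterior is symmetric, so the 60% equal-tailed interval is δ = 11.7 ± z·2.39 with z = 0.842.
Half-width: 0.842 × 2.39 = 2.01.
11.7 − 2.01 = 9.69; 11.7 + 2.01 = 13.71.

[9.69, 13.71]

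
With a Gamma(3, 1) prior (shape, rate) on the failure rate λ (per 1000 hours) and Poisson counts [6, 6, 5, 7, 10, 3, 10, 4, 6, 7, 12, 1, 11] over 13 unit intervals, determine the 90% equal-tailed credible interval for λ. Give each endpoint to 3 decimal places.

Posterior: Gamma(3+88, 1+13) = Gamma(91, 14) (shape, rate).
Equal-tailed 90% interval: Gamma(91, 14) quantiles at 0.05 and 0.95.
Posterior mean ≈ 6.500, SD ≈ 0.681; a Normal approximation gives roughly [5.379, 7.621].
Exact: lower = 5.421; upper = 7.660.

[5.421, 7.660]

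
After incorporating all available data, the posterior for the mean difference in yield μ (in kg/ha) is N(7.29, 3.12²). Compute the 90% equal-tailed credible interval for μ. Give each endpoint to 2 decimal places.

[2.16, 12.42]

The posterior is symmetric, so the 90% equal-tailed interval is μ = 7.29 ± z·3.12 with z = 1.645.
Half-width: 1.645 × 3.12 = 5.13.
7.29 − 5.13 = 2.16; 7.29 + 5.13 = 12.42.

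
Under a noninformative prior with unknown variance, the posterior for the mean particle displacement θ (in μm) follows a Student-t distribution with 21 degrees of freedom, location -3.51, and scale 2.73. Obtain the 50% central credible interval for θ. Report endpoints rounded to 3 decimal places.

[-5.384, -1.636]

The t_21 distribution is symmetric; the 50% interval is -3.51 ± t·2.73 with t_{0.75,21} = 0.686.
Half-width: 0.686 × 2.73 = 1.874.
-3.51 − 1.874 = -5.384; -3.51 + 1.874 = -1.636.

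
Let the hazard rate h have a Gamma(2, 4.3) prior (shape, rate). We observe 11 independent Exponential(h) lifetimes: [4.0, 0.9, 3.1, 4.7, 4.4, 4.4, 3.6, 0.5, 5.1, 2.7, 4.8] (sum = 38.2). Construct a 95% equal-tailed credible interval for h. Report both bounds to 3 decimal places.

Posterior: Gamma(2+11, 4.3+38.2) = Gamma(13, 42.5) (shape, rate).
Equal-tailed 95% interval: Gamma(13, 42.5) quantiles at 0.025 and 0.975.
Posterior mean ≈ 0.306, SD ≈ 0.085; a Normal approximation gives roughly [0.140, 0.472].
Exact: lower = 0.163; upper = 0.493.

[0.163, 0.493]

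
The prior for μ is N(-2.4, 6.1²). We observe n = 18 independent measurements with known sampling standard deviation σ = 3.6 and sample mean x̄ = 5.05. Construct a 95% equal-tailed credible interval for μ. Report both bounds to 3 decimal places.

[3.261, 6.556]

Posterior precision = 1/6.1² + 18/3.6² = 0.0269 + 1.3889 = 1.4158, so posterior SD = 0.8404.
Posterior mean = (-2.4/6.1² + 18·5.05/3.6²) / 1.4158 = 4.9086.
Interval: 4.9086 ± 1.960 × 0.8404 → [3.261, 6.556].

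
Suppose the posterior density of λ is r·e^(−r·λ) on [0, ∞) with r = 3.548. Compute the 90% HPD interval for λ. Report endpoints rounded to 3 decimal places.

The exponential density is strictly decreasing on [0, ∞), so the HPD interval is anchored at 0: [0, q] with P(λ ≤ q) = 0.90.
q = −ln(1 − 0.90) / 3.548 = 2.3026 / 3.548 = 0.649.

[0.000, 0.649]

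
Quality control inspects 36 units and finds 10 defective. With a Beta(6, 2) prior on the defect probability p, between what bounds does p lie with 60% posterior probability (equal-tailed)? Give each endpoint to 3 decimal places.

Posterior: Beta(6+10, 2+26) = Beta(16, 28).
Equal-tailed 60% interval: the 0.2 and 0.8 quantiles of Beta(16, 28).
Posterior mean ≈ 0.364, SD ≈ 0.072; a Normal approximation gives roughly [0.303, 0.424].
Exact: F⁻¹(0.2) = 0.302; F⁻¹(0.8) = 0.424.

[0.302, 0.424]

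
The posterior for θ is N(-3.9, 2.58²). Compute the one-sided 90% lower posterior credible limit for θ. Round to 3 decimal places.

-7.206

Need L with P(θ ≥ L) = 0.90: L = -3.9 − z_{0.1}·2.58.
z = 1.282; L = -3.9 − 1.282 × 2.58 = -7.206.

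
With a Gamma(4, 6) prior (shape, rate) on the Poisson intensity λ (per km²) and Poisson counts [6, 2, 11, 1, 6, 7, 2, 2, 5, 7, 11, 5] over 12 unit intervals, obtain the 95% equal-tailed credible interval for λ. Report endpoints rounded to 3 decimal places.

Posterior: Gamma(4+65, 6+12) = Gamma(69, 18) (shape, rate).
Equal-tailed 95% interval: Gamma(69, 18) quantiles at 0.025 and 0.975.
Posterior mean ≈ 3.833, SD ≈ 0.461; a Normal approximation gives roughly [2.929, 4.738].
Exact: lower = 2.983; upper = 4.789.

[2.983, 4.789]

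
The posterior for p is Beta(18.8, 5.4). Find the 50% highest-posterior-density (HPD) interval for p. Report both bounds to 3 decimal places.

[0.742, 0.853]

The posterior is unimodal and skewed, so the HPD interval has equal density at both endpoints and is the shortest 50% interval.
Solving f(0.742) = f(0.853) with F(0.853) − F(0.742) = 0.50 gives [0.742, 0.853].
For comparison, the equal-tailed interval is [0.724, 0.838]; the HPD is narrower and shifted toward the mode.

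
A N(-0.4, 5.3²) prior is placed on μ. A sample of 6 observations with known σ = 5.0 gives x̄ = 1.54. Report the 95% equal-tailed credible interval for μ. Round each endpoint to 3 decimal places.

Posterior precision = 1/5.3² + 6/5.0² = 0.0356 + 0.2400 = 0.2756, so posterior SD = 1.9048.
Posterior mean = (-0.4/5.3² + 6·1.54/5.0²) / 0.2756 = 1.2894.
Interval: 1.2894 ± 1.960 × 1.9048 → [-2.444, 5.023].

[-2.444, 5.023]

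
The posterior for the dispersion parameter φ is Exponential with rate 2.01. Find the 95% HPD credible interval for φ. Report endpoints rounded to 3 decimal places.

[0.000, 1.490]

The exponential density is strictly decreasing on [0, ∞), so the HPD interval is anchored at 0: [0, q] with P(φ ≤ q) = 0.95.
q = −ln(1 − 0.95) / 2.01 = 2.9957 / 2.01 = 1.490.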